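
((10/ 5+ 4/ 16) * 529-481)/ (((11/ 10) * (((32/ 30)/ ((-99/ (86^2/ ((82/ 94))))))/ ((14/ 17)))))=-549597825/ 94550464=-5.81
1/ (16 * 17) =1/ 272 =0.00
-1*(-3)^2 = -9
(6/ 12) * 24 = 12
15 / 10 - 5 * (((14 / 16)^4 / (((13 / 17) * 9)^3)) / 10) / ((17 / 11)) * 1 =19672987765 / 13120413696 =1.50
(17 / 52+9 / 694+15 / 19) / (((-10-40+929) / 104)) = 774374 / 5795247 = 0.13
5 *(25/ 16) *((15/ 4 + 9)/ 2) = 6375/ 128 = 49.80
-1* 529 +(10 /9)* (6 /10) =-528.33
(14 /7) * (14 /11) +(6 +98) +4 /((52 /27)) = 108.62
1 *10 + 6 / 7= 76 / 7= 10.86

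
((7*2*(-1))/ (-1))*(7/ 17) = 98/ 17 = 5.76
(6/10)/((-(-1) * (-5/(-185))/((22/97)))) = 2442/485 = 5.04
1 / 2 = 0.50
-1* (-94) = 94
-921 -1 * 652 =-1573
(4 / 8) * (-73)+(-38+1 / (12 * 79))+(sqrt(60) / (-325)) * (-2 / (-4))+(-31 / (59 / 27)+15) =-4121371 / 55932 -sqrt(15) / 325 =-73.70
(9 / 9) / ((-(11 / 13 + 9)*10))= -13 / 1280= -0.01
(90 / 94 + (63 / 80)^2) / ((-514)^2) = 474543 / 79470156800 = 0.00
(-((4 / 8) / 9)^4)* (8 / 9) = -1 / 118098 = -0.00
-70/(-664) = 35/332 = 0.11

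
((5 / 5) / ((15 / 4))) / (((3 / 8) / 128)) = 4096 / 45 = 91.02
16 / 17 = 0.94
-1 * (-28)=28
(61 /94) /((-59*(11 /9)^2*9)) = -549 /671066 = -0.00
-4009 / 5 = -801.80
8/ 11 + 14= 162/ 11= 14.73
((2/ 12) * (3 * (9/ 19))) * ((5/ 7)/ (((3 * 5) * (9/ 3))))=1/ 266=0.00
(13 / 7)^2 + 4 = 7.45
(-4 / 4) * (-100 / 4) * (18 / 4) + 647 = 1519 / 2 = 759.50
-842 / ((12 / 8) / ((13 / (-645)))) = 21892 / 1935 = 11.31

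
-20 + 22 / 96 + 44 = 1163 / 48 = 24.23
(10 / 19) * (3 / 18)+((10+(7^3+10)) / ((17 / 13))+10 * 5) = 317518 / 969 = 327.68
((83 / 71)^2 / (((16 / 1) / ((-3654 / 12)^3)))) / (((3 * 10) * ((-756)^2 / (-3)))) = 1176110747 / 2787471360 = 0.42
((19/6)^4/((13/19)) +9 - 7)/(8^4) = 2509795/69009408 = 0.04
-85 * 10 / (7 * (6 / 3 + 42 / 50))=-21250 / 497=-42.76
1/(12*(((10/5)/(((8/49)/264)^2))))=1/62752536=0.00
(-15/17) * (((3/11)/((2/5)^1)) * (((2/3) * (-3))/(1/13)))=15.64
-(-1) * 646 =646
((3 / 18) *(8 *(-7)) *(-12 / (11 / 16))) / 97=1792 / 1067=1.68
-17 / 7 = -2.43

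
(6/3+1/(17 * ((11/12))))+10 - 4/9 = 19556/1683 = 11.62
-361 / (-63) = 5.73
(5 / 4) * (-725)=-3625 / 4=-906.25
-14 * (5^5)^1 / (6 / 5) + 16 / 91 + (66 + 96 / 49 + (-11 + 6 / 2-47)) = -69646774 / 1911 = -36445.20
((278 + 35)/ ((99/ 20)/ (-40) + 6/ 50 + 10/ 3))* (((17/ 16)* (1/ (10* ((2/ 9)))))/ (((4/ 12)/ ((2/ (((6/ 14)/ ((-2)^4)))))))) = 80453520/ 7991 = 10068.02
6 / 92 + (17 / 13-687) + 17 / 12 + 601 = -298559 / 3588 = -83.21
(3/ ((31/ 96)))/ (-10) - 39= -6189/ 155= -39.93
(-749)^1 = -749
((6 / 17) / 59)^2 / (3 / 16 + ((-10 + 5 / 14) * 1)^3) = -65856 / 1649761201163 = -0.00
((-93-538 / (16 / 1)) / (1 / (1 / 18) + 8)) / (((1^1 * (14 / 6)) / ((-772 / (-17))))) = -586527 / 6188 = -94.78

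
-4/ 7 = -0.57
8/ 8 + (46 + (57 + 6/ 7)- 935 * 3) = -18901/ 7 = -2700.14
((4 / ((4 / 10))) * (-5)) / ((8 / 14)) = -175 / 2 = -87.50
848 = 848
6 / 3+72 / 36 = 4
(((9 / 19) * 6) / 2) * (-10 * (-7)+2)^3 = 10077696 / 19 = 530405.05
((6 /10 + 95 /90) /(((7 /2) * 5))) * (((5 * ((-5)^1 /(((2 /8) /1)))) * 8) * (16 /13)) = -76288 /819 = -93.15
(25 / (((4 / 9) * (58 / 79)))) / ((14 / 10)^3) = 2221875 / 79576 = 27.92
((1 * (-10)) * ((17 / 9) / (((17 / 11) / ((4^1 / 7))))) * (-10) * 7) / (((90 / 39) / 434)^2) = 1400615216 / 81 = 17291545.88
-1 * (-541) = 541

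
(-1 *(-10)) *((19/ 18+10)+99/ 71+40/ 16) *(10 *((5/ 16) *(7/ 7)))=467.19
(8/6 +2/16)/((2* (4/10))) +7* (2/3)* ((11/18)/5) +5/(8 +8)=11689/4320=2.71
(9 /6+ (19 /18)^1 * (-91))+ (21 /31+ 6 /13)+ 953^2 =3293735221 /3627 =908115.58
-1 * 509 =-509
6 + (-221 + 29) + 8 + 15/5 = -175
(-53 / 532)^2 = 2809 / 283024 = 0.01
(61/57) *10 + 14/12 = 451/38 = 11.87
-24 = -24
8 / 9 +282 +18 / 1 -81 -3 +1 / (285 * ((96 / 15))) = 1186819 / 5472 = 216.89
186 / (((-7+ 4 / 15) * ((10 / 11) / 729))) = -22151.50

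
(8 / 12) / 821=0.00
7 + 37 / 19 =170 / 19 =8.95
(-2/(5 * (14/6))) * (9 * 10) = -108/7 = -15.43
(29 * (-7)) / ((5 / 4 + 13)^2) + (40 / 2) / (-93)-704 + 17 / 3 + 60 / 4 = -68946998 / 100719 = -684.55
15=15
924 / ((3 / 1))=308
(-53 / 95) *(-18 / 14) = 477 / 665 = 0.72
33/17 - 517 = -8756/17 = -515.06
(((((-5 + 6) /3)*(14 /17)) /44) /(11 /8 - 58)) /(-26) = 14 /3303729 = 0.00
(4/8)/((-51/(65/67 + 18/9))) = -0.03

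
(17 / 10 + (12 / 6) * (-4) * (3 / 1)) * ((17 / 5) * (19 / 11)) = -72029 / 550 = -130.96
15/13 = 1.15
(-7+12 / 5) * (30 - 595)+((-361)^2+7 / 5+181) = 665512 / 5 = 133102.40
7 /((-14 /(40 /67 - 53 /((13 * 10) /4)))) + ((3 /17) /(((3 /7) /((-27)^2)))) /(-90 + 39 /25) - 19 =-21.88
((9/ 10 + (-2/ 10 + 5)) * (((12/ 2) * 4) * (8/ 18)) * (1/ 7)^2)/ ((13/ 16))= 4864/ 3185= 1.53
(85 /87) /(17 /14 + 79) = 1190 /97701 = 0.01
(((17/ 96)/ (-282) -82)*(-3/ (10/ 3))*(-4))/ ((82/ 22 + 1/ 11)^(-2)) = -88998651/ 20680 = -4303.61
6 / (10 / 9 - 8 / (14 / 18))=-189 / 289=-0.65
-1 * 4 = -4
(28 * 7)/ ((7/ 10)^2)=400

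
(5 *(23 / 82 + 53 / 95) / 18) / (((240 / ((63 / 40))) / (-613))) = -9341507 / 9971200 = -0.94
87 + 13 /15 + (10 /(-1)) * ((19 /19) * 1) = 1168 /15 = 77.87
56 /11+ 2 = 78 /11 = 7.09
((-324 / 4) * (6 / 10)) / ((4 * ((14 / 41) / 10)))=-9963 / 28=-355.82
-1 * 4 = -4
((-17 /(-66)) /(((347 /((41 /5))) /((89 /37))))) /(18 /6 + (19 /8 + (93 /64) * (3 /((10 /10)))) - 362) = -1985056 /47760117075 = -0.00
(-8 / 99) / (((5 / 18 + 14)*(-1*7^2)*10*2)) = 4 / 692615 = 0.00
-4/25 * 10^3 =-160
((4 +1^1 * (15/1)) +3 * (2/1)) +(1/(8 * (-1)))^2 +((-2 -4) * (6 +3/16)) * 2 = -3151/64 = -49.23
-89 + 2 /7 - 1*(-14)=-523 /7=-74.71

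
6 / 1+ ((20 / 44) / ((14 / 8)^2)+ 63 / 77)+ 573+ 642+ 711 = 1041869 / 539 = 1932.97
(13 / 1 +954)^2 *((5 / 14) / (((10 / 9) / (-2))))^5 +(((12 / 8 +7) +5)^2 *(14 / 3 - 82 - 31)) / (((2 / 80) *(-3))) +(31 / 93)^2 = 160584.42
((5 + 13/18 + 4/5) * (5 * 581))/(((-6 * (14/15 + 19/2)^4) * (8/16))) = -5115705000/9597924961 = -0.53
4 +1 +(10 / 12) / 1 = 35 / 6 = 5.83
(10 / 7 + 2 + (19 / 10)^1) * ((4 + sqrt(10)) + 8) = 80.79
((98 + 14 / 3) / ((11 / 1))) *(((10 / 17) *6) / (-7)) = -80 / 17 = -4.71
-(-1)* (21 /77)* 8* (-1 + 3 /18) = -20 /11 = -1.82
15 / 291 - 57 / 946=-799 / 91762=-0.01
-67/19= -3.53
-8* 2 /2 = -8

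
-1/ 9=-0.11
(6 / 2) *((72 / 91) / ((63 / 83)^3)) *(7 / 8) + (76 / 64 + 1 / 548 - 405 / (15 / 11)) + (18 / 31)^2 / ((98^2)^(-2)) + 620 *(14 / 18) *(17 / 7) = 7886846521508463367 / 253609299216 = 31098412.19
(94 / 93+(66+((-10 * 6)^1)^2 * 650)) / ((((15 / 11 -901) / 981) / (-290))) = 28376556423270 / 38347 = 739994169.64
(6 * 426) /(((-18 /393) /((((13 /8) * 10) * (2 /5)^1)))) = -362739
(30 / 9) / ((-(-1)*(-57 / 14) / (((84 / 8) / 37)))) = -490 / 2109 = -0.23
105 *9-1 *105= 840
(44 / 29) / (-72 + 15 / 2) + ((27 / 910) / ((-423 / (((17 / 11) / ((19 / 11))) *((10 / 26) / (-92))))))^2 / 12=-13299971689717504585 / 565399932855060436224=-0.02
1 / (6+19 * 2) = 1 / 44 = 0.02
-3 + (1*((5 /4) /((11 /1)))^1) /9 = -1183 /396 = -2.99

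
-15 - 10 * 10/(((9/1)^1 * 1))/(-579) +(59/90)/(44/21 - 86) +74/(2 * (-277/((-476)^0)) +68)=-12511828549/826360380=-15.14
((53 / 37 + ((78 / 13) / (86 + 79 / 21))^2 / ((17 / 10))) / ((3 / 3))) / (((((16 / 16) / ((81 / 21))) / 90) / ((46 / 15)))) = 4780204400988 / 3128969935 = 1527.72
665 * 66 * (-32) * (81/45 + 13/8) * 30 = -144310320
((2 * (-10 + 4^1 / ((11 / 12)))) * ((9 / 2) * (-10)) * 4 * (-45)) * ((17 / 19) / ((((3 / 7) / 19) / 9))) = -358570800 / 11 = -32597345.45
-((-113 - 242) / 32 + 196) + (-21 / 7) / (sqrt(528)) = -5917 / 32 - sqrt(33) / 44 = -185.04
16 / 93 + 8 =8.17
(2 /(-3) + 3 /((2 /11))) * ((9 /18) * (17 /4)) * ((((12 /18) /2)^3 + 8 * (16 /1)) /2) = 5583055 /2592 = 2153.96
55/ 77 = 5/ 7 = 0.71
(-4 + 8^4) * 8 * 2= 65472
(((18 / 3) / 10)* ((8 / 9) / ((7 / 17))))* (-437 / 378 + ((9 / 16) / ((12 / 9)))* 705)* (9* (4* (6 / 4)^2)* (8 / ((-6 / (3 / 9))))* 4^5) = -31191924224 / 2205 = -14145997.38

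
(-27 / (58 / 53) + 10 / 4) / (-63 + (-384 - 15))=643 / 13398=0.05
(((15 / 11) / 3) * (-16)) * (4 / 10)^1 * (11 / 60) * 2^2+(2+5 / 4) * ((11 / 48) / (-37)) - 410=-4879897 / 11840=-412.15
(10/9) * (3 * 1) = 10/3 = 3.33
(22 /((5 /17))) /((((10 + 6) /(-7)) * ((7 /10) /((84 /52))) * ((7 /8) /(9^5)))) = -66252978 /13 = -5096382.92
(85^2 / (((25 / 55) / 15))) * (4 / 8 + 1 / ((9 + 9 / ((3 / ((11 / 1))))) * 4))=6755375 / 56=120631.70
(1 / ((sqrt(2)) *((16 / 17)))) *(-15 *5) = -1275 *sqrt(2) / 32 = -56.35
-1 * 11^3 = -1331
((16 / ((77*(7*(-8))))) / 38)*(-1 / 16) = 1 / 163856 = 0.00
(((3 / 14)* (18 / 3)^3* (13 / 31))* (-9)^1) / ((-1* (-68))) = -9477 / 3689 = -2.57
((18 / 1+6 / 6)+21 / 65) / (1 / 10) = 193.23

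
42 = 42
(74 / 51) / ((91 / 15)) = 370 / 1547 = 0.24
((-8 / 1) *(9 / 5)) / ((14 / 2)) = -72 / 35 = -2.06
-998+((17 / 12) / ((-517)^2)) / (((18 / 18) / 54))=-533508691 / 534578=-998.00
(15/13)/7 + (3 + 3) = 561/91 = 6.16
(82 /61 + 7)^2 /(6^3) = 259081 /803736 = 0.32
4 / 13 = 0.31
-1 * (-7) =7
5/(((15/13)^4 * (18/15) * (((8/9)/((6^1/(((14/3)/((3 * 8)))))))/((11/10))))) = 314171/3500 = 89.76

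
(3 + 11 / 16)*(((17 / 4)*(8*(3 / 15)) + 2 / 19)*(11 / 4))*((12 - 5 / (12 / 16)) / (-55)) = -9676 / 1425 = -6.79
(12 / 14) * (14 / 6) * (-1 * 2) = -4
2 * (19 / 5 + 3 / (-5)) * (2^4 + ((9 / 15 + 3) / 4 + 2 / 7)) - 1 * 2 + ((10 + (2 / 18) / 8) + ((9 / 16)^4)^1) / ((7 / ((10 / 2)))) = 115.21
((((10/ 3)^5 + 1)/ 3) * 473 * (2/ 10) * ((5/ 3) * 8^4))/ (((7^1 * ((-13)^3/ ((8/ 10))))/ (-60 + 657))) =-11891725058048/ 4312035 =-2757798.83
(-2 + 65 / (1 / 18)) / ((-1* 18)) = -584 / 9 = -64.89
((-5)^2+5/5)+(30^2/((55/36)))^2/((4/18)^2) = 850308746/121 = 7027345.01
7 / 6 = 1.17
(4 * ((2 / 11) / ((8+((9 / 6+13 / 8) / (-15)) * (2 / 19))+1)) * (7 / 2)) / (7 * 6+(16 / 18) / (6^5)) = 0.01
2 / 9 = 0.22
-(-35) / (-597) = -35 / 597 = -0.06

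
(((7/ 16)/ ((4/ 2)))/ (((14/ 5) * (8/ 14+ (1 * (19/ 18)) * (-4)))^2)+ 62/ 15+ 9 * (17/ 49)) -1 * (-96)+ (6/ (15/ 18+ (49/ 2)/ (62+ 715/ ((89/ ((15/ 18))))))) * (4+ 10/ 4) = 7092662848925377/ 52139879984640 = 136.03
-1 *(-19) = 19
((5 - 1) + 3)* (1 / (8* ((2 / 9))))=63 / 16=3.94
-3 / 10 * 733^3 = -1181498511 / 10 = -118149851.10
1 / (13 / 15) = 15 / 13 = 1.15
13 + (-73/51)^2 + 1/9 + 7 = 57638/2601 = 22.16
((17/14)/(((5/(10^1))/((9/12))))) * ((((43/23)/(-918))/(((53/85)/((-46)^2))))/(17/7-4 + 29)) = -84065/183168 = -0.46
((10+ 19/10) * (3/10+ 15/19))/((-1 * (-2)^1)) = 24633/3800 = 6.48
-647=-647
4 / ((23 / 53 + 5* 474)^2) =11236 / 15783650689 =0.00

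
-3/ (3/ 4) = -4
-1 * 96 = -96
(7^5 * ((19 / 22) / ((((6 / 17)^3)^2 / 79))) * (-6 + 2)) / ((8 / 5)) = -3044629316983415 / 2052864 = -1483113015.27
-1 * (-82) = 82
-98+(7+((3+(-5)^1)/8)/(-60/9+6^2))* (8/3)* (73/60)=-596507/7920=-75.32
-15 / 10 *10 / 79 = -15 / 79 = -0.19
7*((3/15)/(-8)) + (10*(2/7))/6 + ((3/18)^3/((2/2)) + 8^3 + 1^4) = 485074/945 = 513.31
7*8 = 56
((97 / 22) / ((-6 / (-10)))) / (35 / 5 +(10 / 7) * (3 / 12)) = 3395 / 3399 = 1.00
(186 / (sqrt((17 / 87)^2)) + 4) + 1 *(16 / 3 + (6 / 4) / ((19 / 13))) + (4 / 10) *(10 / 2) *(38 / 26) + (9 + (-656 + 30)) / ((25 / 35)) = 12768959 / 125970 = 101.37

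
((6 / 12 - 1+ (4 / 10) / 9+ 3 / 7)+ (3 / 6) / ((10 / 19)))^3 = 1573037747 / 2000376000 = 0.79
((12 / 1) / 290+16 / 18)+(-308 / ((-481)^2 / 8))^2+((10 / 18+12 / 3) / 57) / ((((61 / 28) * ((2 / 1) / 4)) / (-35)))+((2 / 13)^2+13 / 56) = -18794320453598819047 / 13601397557319750360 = -1.38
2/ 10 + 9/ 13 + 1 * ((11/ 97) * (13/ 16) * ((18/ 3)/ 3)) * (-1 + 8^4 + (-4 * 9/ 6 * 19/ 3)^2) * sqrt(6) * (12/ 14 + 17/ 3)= 58/ 65 + 108514549 * sqrt(6)/ 16296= 16311.97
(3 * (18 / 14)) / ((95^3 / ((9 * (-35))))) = -243 / 171475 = -0.00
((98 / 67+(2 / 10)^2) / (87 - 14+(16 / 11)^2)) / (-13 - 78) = -304557 / 1385390825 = -0.00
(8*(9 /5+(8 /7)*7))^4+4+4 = 23612629896 /625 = 37780207.83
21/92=0.23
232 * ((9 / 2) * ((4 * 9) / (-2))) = -18792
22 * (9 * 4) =792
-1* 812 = -812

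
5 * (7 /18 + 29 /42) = 340 /63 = 5.40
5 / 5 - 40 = -39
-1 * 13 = -13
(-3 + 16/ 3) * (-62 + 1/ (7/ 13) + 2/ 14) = -140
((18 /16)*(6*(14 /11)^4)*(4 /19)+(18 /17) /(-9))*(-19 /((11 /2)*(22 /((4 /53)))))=-68306344 /1596176461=-0.04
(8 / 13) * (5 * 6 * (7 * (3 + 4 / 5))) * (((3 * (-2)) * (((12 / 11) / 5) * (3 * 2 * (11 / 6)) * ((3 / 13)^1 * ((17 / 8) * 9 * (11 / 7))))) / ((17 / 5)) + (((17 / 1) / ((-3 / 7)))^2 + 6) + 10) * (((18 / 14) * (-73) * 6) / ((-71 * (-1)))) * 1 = -510384132288 / 83993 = -6076507.95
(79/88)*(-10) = -395/44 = -8.98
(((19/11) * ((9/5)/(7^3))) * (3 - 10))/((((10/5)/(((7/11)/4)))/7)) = -171/4840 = -0.04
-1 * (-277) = 277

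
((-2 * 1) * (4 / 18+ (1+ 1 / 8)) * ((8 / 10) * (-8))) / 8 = 2.16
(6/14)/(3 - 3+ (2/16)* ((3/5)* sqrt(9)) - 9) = -40/819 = -0.05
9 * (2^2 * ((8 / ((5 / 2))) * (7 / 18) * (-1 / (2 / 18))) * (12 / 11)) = -24192 / 55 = -439.85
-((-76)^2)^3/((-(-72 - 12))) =-48174982144/21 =-2294046768.76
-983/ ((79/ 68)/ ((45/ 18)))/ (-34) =4915/ 79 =62.22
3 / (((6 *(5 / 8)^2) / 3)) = 96 / 25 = 3.84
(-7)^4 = 2401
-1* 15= -15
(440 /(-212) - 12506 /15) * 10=-1328936 /159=-8358.09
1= 1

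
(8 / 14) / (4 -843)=-4 / 5873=-0.00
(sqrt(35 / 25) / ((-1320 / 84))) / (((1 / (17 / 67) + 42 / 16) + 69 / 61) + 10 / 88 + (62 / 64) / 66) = -696864* sqrt(35) / 428481875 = -0.01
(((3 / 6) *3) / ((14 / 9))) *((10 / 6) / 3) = 15 / 28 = 0.54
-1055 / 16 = -65.94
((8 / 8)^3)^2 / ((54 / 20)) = 10 / 27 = 0.37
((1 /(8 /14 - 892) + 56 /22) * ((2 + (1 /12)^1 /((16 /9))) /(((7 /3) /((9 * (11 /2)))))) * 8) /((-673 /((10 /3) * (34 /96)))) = -1.55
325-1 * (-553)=878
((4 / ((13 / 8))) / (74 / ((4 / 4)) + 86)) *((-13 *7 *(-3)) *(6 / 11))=126 / 55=2.29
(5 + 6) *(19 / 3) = 209 / 3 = 69.67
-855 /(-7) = 855 /7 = 122.14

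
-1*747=-747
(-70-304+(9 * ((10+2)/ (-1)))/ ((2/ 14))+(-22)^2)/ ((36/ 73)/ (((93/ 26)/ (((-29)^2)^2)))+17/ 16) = -23390368/ 3530785223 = -0.01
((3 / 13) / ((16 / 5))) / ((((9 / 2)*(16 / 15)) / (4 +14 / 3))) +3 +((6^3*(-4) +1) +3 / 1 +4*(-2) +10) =-164135 / 192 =-854.87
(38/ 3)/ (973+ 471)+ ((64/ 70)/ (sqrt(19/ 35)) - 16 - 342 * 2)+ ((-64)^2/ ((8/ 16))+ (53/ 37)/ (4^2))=32 * sqrt(665)/ 665+ 252813365/ 33744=7493.34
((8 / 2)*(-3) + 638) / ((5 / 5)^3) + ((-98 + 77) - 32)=573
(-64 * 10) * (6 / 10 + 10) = -6784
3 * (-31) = -93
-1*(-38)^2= -1444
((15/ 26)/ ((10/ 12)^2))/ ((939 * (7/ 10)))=36/ 28483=0.00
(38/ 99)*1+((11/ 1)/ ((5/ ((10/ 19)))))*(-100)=-217078/ 1881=-115.41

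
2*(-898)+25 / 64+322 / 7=-111975 / 64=-1749.61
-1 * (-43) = 43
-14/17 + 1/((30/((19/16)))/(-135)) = -3355/544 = -6.17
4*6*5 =120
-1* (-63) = 63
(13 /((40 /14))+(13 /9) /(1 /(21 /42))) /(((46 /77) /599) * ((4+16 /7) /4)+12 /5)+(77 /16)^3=738317614825 /6496210944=113.65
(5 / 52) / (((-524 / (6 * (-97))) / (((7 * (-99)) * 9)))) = -9074835 / 13624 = -666.09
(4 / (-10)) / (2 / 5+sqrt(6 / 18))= 12 / 13 -10*sqrt(3) / 13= -0.41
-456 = -456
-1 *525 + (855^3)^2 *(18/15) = 468789563334768225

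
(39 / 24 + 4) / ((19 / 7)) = 315 / 152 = 2.07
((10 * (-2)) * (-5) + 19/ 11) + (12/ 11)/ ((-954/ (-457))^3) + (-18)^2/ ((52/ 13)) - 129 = 3896071745/ 72354222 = 53.85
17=17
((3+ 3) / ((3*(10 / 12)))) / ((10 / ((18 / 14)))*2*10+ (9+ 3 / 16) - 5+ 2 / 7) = 12096 / 806545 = 0.01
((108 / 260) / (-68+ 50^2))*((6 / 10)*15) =243 / 158080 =0.00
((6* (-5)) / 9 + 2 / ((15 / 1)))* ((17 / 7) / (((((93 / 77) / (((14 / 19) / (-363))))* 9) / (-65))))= -49504 / 524799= -0.09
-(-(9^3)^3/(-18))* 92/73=-1980149166/73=-27125331.04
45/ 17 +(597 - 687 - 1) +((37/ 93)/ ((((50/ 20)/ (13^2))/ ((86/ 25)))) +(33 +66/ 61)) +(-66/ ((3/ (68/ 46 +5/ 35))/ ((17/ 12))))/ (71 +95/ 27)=293413157169613/ 7810081503000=37.57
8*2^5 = 256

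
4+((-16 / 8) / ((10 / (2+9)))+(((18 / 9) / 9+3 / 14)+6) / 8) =13127 / 5040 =2.60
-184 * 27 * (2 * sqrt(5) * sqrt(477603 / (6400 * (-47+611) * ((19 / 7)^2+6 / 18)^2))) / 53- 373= -373- 36423513 * sqrt(235) / 28198120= -392.80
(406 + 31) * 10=4370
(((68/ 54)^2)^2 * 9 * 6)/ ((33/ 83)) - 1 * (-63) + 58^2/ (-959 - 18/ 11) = 2752472588455/ 6863678613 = 401.02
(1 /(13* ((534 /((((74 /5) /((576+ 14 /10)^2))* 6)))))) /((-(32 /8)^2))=-185 /77146621864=-0.00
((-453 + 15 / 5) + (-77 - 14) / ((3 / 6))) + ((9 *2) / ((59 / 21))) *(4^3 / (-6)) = -41320 / 59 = -700.34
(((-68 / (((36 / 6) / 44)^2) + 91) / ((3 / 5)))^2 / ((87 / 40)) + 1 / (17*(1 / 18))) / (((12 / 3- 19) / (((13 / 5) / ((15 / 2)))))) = -455242636539964 / 1212964875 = -375313.95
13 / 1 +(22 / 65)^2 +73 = 86.11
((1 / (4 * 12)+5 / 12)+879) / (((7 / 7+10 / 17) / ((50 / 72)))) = 5980175 / 15552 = 384.53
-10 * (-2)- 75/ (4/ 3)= -145/ 4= -36.25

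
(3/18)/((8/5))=5/48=0.10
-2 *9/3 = -6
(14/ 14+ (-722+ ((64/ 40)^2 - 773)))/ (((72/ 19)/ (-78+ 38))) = 708434/ 45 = 15742.98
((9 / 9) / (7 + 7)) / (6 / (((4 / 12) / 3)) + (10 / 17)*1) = 17 / 12992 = 0.00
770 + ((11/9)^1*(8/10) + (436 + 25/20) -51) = 208301/180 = 1157.23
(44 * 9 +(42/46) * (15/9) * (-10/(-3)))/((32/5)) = 69185/1104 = 62.67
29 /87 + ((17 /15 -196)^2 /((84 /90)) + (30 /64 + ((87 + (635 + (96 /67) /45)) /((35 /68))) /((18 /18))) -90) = 41998.98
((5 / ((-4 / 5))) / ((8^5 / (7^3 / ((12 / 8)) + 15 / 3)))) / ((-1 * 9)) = 17525 / 3538944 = 0.00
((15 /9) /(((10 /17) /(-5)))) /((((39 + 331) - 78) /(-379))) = 18.39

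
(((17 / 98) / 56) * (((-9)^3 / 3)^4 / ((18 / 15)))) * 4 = 36002997.34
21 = 21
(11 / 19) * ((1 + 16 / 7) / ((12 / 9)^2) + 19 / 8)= 5203 / 2128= 2.45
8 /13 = 0.62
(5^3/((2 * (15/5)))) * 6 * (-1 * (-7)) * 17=14875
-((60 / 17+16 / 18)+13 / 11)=-9425 / 1683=-5.60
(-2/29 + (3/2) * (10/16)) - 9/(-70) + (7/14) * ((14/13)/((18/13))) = 202577/146160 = 1.39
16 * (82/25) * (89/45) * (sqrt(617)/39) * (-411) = -15997216 * sqrt(617)/14625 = -27170.09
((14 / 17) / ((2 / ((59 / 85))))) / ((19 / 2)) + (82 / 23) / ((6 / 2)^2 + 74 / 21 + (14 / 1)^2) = 130469752 / 2765185235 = 0.05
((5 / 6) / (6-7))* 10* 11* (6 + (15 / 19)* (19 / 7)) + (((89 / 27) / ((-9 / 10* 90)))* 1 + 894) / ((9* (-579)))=-59560173448 / 79775199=-746.60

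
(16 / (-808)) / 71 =-2 / 7171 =-0.00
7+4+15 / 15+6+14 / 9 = 176 / 9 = 19.56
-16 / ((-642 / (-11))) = -88 / 321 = -0.27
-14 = -14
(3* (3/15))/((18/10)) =1/3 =0.33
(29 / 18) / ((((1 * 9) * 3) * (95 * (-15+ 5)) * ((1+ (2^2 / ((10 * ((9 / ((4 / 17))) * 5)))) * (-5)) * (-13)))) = 493 / 100968660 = 0.00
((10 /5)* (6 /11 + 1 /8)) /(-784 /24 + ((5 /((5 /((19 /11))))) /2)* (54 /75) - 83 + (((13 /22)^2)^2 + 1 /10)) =-0.01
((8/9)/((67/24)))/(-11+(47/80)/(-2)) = -0.03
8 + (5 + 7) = 20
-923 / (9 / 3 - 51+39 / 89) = 82147 / 4233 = 19.41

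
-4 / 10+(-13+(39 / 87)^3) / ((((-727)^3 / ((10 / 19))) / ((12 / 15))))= -356107243399506 / 890268139984765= -0.40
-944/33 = -28.61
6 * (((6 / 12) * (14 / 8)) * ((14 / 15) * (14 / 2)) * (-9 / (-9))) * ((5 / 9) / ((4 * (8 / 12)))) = 343 / 48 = 7.15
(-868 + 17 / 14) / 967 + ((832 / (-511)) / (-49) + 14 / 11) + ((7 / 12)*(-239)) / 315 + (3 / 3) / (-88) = -12761914229 / 287647030440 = -0.04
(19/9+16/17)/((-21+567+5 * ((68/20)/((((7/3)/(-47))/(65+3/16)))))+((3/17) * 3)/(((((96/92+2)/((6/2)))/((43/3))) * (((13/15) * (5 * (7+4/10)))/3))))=-25158224/179481598119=-0.00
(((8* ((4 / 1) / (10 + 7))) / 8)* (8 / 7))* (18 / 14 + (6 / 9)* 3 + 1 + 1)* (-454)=-537536 / 833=-645.30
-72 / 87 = -24 / 29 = -0.83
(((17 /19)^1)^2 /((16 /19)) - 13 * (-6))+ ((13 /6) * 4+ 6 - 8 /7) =590357 /6384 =92.47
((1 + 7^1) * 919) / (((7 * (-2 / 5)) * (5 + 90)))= -3676 / 133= -27.64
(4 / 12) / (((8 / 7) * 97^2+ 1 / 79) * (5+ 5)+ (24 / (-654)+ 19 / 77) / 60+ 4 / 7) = 13260940 / 4277931375317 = 0.00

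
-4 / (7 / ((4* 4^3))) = -1024 / 7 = -146.29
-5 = -5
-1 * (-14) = 14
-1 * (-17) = 17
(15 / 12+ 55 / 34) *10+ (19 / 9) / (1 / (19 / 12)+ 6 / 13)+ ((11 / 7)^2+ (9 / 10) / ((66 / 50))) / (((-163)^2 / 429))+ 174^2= 1629913440218411 / 53780704110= 30306.66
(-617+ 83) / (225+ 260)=-534 / 485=-1.10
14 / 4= 7 / 2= 3.50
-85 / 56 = -1.52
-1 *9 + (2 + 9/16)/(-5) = -761/80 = -9.51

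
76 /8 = 19 /2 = 9.50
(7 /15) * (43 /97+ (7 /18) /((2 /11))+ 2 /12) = 67193 /52380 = 1.28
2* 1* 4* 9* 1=72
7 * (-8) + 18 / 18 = -55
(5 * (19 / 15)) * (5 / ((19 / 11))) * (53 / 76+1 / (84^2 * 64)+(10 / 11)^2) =7910069735 / 283143168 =27.94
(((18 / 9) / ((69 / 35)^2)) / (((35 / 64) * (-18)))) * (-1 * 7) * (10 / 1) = 156800 / 42849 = 3.66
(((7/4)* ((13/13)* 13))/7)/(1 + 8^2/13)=169/308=0.55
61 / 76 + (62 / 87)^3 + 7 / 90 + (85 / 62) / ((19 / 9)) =14674532737 / 7757165340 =1.89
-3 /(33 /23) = -23 /11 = -2.09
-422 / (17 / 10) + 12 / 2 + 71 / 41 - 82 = -322.50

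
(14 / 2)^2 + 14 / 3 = 161 / 3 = 53.67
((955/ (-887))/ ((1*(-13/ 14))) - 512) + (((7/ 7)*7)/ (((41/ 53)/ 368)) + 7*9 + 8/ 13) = 1362869295/ 472771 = 2882.73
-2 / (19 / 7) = -0.74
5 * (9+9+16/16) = 95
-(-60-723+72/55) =42993/55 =781.69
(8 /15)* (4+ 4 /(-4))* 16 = 25.60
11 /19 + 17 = 334 /19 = 17.58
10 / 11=0.91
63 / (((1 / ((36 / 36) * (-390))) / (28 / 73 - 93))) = 166117770 / 73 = 2275585.89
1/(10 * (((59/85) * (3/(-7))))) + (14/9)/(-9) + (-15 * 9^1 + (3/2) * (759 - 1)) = 9572251/9558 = 1001.49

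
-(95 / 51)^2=-9025 / 2601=-3.47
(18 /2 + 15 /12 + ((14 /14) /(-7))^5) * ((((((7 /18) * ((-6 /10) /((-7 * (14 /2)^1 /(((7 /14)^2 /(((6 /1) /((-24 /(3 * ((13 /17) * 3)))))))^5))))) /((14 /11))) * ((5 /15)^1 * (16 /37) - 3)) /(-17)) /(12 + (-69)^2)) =-200686966634341 /2295838019979221278644720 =-8.741e-11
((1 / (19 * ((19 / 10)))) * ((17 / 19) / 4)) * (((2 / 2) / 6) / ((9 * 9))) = 85 / 6666948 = 0.00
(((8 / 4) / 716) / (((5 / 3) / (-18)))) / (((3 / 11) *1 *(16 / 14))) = -693 / 7160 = -0.10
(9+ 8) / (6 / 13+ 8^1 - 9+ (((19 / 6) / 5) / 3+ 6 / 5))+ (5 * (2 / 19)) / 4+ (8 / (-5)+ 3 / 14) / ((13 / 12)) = 18.33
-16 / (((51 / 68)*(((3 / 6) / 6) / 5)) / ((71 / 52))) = -22720 / 13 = -1747.69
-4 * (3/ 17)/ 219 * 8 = -32/ 1241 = -0.03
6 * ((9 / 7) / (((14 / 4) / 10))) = 1080 / 49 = 22.04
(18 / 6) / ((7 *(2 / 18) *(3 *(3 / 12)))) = 36 / 7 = 5.14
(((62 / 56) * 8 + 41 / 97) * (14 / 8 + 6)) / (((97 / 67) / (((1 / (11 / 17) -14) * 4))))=-1792943249 / 724493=-2474.76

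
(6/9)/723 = 2/2169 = 0.00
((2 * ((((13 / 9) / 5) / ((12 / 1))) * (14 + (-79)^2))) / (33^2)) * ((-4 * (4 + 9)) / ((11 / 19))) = -892658 / 35937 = -24.84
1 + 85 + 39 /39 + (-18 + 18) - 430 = -343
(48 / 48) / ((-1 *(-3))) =1 / 3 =0.33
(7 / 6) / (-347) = -7 / 2082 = -0.00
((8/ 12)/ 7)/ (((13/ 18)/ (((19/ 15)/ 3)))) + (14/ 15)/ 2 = 713/ 1365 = 0.52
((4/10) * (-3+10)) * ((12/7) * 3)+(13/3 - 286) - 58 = -4879/15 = -325.27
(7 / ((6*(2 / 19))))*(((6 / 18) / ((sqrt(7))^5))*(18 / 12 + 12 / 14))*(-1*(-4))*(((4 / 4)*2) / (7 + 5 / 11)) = 2299*sqrt(7) / 84378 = 0.07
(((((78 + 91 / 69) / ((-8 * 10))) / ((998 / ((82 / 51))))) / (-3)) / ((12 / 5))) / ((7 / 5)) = 1121965 / 7080115392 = 0.00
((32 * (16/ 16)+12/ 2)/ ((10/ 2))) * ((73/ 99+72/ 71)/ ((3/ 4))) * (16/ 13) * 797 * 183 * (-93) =-3471070222208/ 11715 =-296292805.99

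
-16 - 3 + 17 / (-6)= -131 / 6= -21.83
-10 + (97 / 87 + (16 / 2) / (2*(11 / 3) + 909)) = -8.88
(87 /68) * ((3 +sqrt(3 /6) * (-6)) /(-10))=-261 /680 +261 * sqrt(2) /680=0.16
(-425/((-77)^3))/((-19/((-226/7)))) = 96050/60718889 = 0.00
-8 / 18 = -0.44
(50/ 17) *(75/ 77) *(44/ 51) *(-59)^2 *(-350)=-870250000/ 289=-3011245.67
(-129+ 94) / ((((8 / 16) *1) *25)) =-14 / 5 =-2.80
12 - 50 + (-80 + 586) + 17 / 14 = 6569 / 14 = 469.21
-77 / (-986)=77 / 986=0.08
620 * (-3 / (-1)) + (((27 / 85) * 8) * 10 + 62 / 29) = 930562 / 493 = 1887.55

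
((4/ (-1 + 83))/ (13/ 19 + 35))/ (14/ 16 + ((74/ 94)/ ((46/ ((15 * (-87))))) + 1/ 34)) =-2793304/ 43787645883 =-0.00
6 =6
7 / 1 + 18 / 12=8.50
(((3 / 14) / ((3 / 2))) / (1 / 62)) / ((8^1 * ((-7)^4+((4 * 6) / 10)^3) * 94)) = 3875 / 794477096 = 0.00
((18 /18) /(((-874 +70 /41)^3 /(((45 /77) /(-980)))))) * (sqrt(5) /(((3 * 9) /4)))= 68921 * sqrt(5) /517781248714758336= 0.00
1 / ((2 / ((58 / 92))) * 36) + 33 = 109325 / 3312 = 33.01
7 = 7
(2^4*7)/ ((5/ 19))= 2128/ 5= 425.60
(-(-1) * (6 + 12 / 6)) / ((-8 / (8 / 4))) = -2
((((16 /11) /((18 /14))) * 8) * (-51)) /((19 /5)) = -76160 /627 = -121.47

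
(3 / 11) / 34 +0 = 3 / 374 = 0.01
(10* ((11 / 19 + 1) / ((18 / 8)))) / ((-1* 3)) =-400 / 171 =-2.34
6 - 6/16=45/8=5.62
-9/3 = -3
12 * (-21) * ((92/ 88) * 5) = -14490/ 11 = -1317.27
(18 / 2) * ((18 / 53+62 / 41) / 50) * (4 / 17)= 72432 / 923525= 0.08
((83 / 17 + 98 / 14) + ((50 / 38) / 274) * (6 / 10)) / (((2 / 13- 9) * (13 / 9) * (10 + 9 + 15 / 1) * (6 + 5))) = -9466803 / 3806471020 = -0.00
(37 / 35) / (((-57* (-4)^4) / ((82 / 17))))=-1517 / 4341120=-0.00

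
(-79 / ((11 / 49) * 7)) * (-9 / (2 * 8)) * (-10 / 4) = -24885 / 352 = -70.70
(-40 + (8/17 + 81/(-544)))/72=-7195/13056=-0.55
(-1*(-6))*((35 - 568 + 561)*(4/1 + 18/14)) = 888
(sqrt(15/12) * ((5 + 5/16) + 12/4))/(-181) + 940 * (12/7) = 11280/7 - 133 * sqrt(5)/5792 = 1611.38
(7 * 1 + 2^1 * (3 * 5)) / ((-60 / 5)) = -37 / 12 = -3.08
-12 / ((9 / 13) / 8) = -416 / 3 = -138.67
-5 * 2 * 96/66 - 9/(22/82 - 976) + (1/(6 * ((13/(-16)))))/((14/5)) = -27858911/1906905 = -14.61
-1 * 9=-9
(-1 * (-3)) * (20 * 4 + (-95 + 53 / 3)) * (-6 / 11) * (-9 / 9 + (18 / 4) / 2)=-60 / 11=-5.45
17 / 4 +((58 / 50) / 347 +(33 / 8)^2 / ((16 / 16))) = 11808531 / 555200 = 21.27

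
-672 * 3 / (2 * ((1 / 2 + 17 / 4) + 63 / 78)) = -52416 / 289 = -181.37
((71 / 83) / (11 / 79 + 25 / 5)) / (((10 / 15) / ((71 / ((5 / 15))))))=3584151 / 67396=53.18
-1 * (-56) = 56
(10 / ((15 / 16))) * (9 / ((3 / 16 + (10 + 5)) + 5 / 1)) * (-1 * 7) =-10752 / 323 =-33.29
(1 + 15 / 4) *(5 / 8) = 95 / 32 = 2.97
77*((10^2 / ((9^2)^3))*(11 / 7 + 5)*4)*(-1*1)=-202400 / 531441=-0.38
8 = 8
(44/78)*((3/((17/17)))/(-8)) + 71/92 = 335/598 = 0.56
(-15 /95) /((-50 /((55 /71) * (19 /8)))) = 33 /5680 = 0.01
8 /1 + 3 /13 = 107 /13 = 8.23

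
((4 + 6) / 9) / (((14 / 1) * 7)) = 5 / 441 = 0.01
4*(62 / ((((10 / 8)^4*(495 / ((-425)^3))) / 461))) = -7262299332.53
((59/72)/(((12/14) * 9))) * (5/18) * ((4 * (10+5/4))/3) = 10325/23328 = 0.44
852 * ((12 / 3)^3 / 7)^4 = 14294188032 / 2401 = 5953431.08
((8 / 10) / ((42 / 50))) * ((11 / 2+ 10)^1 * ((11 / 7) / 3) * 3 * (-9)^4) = 7457670 / 49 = 152197.35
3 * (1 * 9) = 27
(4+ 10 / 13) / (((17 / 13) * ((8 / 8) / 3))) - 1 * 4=118 / 17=6.94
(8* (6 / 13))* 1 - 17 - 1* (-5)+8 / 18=-920 / 117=-7.86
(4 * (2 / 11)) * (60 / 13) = 480 / 143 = 3.36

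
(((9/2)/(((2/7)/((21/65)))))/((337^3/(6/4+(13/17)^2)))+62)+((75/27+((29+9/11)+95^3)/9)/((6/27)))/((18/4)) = 10856621362383350945/113882260552632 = 95331.98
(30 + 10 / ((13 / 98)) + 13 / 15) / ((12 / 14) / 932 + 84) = 67585378 / 53432145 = 1.26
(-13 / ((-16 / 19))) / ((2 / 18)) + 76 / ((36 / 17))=25175 / 144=174.83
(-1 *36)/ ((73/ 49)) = -1764/ 73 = -24.16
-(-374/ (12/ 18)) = 561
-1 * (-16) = 16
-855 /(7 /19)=-16245 /7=-2320.71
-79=-79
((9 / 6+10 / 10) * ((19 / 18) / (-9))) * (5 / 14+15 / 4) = -10925 / 9072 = -1.20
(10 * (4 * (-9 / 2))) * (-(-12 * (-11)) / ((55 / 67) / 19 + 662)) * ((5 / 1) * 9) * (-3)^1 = -4845.00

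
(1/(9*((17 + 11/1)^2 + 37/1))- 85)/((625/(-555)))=75.48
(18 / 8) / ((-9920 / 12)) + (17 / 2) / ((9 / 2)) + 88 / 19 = 11056183 / 1696320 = 6.52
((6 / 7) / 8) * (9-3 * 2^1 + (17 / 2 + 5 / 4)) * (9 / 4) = 1377 / 448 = 3.07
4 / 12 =1 / 3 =0.33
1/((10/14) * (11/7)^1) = 49/55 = 0.89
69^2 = 4761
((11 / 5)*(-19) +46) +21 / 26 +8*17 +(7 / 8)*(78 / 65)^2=46237 / 325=142.27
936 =936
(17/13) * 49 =833/13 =64.08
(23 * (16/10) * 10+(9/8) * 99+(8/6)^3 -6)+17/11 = 1134043/2376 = 477.29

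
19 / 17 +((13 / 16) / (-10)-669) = -1816861 / 2720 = -667.96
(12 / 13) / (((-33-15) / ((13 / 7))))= -1 / 28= -0.04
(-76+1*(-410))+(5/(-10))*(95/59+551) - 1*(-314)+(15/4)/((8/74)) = -390455/944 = -413.62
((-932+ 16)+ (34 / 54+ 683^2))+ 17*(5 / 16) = 201130103 / 432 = 465578.94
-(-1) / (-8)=-1 / 8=-0.12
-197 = -197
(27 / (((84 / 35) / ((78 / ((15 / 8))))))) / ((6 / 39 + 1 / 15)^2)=17795700 / 1849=9624.50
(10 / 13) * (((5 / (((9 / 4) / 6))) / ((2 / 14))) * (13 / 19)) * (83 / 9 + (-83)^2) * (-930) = -53888912000 / 171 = -315139836.26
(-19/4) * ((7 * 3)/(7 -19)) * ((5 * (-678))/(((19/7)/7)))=-581385/8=-72673.12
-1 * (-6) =6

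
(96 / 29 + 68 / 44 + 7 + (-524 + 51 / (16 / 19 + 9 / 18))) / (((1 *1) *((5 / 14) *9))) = -2117528 / 14355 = -147.51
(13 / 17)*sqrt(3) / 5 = 13*sqrt(3) / 85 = 0.26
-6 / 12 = -1 / 2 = -0.50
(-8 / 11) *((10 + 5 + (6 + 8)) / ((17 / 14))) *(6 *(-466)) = 9081408 / 187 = 48563.68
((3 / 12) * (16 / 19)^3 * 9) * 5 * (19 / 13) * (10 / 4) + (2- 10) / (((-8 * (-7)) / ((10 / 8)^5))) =811087975 / 33639424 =24.11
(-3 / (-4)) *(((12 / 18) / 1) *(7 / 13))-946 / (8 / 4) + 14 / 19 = -233165 / 494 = -471.99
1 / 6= 0.17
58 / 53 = 1.09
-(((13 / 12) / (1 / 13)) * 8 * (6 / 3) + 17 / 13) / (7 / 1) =-8839 / 273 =-32.38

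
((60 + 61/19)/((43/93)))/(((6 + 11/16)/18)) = 32167584/87419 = 367.97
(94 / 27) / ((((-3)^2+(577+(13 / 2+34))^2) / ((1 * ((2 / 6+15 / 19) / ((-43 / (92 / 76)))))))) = -553472 / 1917806746743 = -0.00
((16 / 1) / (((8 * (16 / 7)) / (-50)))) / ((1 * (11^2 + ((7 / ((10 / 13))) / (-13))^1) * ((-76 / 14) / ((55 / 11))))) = 30625 / 91428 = 0.33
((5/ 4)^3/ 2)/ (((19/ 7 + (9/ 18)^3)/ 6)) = 875/ 424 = 2.06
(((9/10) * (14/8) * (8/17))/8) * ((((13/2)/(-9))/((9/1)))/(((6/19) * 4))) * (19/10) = -32851/2937600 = -0.01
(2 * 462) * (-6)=-5544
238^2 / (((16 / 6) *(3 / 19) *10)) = 269059 / 20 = 13452.95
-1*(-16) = 16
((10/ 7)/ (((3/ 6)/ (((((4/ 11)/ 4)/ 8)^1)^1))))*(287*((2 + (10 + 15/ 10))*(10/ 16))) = 27675/ 352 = 78.62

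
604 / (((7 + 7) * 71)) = 302 / 497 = 0.61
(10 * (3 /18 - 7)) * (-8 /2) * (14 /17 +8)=41000 /17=2411.76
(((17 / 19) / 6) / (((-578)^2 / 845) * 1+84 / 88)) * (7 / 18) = 1106105 / 7559150418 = 0.00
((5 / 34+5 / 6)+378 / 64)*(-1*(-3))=11239 / 544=20.66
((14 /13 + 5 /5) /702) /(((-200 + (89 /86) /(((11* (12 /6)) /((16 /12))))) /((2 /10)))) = -1419 /479471590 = -0.00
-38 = -38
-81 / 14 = -5.79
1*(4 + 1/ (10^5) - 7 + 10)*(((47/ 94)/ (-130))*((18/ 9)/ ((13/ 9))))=-0.04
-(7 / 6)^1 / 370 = -7 / 2220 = -0.00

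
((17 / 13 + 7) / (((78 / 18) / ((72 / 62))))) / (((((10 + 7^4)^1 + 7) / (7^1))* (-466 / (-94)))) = 639576 / 491936861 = 0.00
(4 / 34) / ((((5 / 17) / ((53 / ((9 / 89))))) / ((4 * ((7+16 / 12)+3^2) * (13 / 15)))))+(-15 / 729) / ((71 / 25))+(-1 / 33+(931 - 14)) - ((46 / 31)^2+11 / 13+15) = 799974385279139 / 59273975475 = 13496.22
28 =28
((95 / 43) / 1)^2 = 4.88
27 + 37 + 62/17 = 1150/17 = 67.65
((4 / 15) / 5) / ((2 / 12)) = 8 / 25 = 0.32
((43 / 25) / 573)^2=1849 / 205205625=0.00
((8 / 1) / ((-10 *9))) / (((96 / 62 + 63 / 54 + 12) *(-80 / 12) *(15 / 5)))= 62 / 205275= 0.00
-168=-168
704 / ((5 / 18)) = 2534.40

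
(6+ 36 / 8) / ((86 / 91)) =11.11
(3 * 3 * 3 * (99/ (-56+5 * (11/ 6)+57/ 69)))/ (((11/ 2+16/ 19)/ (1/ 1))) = -14017212/ 1530109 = -9.16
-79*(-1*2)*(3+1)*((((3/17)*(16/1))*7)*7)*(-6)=-8918784/17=-524634.35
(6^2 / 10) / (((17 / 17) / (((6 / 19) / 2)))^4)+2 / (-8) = -645773 / 2606420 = -0.25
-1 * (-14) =14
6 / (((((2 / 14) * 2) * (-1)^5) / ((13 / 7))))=-39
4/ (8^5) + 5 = 40961/ 8192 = 5.00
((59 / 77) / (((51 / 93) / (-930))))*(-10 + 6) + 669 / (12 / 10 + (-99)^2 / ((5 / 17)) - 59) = 3915848205 / 753368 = 5197.79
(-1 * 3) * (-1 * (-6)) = -18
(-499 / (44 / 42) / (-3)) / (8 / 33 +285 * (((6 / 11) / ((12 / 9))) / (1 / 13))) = 1497 / 14293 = 0.10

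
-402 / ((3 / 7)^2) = -6566 / 3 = -2188.67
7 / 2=3.50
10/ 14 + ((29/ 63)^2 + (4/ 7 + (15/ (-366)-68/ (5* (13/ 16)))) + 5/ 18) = -236120182/ 15737085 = -15.00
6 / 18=1 / 3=0.33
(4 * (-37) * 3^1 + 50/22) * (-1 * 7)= 34013/11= 3092.09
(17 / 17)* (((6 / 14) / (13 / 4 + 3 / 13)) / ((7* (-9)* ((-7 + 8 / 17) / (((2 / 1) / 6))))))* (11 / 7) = 9724 / 62020917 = 0.00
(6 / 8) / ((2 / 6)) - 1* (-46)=193 / 4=48.25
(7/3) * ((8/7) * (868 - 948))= -640/3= -213.33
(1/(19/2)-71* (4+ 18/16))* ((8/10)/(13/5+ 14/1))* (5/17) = -276465/53618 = -5.16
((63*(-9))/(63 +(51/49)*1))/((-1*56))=1323/8368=0.16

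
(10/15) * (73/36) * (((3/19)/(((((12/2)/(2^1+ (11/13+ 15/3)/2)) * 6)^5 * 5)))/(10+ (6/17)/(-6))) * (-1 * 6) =-1301282816/1055992596394905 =-0.00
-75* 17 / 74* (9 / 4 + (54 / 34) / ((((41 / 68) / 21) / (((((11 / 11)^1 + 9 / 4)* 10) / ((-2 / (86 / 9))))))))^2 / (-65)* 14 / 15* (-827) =-195186426894091773 / 12936976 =-15087484655.93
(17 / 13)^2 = 1.71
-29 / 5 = -5.80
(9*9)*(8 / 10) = 324 / 5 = 64.80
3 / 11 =0.27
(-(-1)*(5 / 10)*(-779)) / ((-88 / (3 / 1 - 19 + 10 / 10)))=-11685 / 176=-66.39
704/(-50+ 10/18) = -6336/445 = -14.24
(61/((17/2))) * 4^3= 7808/17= 459.29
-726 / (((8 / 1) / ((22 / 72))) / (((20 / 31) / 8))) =-6655 / 2976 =-2.24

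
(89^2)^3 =496981290961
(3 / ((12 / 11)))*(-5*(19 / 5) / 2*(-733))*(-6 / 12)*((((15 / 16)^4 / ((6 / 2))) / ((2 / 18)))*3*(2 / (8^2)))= -69800383125 / 33554432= -2080.21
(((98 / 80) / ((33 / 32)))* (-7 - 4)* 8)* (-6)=3136 / 5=627.20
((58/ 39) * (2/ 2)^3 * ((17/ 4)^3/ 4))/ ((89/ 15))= 712385/ 148096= 4.81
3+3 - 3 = 3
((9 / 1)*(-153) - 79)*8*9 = -104832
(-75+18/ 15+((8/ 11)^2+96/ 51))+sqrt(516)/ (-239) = -734233/ 10285 - 2*sqrt(129)/ 239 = -71.48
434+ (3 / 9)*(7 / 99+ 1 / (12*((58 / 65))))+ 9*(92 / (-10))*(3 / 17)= 2456610157 / 5856840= 419.44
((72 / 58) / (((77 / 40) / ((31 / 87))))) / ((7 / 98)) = 29760 / 9251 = 3.22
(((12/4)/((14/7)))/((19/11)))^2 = 1089/1444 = 0.75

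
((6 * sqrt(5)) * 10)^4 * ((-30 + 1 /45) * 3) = -29138400000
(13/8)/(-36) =-13/288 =-0.05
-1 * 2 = -2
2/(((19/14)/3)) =84/19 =4.42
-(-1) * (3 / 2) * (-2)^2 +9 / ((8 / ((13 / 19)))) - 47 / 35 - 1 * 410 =-2152329 / 5320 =-404.57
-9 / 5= -1.80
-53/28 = -1.89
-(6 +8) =-14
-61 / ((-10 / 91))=5551 / 10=555.10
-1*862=-862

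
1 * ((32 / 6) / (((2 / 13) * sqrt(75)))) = 104 * sqrt(3) / 45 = 4.00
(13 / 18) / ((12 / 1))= 13 / 216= 0.06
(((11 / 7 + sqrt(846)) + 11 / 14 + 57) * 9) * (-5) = -37395 / 14 - 135 * sqrt(94) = -3979.94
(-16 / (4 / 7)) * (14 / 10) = -196 / 5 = -39.20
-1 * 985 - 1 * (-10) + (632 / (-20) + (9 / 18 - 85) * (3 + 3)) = -7568 / 5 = -1513.60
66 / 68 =33 / 34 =0.97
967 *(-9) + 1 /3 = -26108 /3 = -8702.67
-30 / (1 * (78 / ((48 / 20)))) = -12 / 13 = -0.92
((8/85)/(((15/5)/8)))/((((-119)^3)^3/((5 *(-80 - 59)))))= 8896/244057876719348208629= 0.00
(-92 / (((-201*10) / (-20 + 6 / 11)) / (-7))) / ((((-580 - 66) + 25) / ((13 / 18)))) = -19474 / 2686365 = -0.01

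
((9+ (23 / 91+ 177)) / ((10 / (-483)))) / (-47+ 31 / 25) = 5847405 / 29744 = 196.59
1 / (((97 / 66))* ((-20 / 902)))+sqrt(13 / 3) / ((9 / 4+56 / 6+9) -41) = -14883 / 485 -4* sqrt(39) / 245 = -30.79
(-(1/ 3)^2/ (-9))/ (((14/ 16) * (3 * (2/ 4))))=16/ 1701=0.01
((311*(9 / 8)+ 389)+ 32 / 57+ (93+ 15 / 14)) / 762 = 2660557 / 2432304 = 1.09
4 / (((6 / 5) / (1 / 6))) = 5 / 9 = 0.56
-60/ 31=-1.94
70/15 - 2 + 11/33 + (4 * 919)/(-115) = -3331/115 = -28.97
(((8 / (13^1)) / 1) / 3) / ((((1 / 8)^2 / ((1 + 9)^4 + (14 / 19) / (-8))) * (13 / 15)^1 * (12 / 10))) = 2398400 / 19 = 126231.58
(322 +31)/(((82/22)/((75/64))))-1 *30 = 212505/2624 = 80.99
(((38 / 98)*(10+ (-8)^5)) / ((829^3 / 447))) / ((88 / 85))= -0.01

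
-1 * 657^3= -283593393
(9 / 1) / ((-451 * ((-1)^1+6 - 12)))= 9 / 3157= 0.00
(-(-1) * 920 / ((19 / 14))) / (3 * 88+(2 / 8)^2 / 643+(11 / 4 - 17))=132509440 / 48819151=2.71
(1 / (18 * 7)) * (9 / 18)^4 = 1 / 2016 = 0.00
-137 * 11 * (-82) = 123574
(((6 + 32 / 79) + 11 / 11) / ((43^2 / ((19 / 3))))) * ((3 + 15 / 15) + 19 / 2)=100035 / 292142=0.34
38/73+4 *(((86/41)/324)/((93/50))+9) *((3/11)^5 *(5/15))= 0.54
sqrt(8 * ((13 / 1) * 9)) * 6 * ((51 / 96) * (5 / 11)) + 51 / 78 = 17 / 26 + 765 * sqrt(26) / 88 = 44.98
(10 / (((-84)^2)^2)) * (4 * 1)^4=10 / 194481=0.00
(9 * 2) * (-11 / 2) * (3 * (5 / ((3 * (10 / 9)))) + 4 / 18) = -935 / 2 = -467.50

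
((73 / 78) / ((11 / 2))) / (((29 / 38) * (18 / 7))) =9709 / 111969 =0.09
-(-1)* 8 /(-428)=-2 /107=-0.02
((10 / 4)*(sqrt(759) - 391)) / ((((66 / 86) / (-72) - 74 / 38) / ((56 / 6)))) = 178890320 / 38393 - 457520*sqrt(759) / 38393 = 4331.15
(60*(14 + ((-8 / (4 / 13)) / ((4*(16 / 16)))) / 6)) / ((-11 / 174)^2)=23463900 / 121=193916.53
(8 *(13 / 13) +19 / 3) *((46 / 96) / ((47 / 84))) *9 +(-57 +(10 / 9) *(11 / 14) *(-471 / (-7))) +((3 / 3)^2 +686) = 22087103 / 27636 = 799.21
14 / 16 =7 / 8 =0.88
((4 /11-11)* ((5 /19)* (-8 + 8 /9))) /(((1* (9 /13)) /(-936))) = -5624320 /209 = -26910.62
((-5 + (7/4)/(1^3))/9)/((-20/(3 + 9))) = 13/60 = 0.22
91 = 91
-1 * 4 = -4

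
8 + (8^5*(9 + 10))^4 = 150249883401868904759304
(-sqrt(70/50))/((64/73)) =-73*sqrt(35)/320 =-1.35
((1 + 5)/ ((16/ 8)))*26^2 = 2028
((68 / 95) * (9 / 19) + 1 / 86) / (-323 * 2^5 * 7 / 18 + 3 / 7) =-3429531 / 39305012150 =-0.00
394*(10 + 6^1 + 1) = 6698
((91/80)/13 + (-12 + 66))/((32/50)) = 21635/256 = 84.51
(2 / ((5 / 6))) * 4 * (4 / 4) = 48 / 5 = 9.60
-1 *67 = -67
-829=-829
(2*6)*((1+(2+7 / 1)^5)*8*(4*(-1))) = -22675200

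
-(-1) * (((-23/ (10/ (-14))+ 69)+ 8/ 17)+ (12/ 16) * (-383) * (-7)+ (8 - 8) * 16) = 718223/ 340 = 2112.42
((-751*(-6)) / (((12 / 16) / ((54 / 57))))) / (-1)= -108144 / 19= -5691.79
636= 636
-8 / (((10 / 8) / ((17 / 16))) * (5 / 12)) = -408 / 25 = -16.32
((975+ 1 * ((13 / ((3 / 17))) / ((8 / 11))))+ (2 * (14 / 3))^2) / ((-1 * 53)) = -83765 / 3816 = -21.95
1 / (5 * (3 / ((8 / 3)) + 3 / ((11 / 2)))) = 88 / 735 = 0.12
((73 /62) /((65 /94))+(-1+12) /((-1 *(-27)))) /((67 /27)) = 114802 /135005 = 0.85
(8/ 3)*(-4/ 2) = -16/ 3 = -5.33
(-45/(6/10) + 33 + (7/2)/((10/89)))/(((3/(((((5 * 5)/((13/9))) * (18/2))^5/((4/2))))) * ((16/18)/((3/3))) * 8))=-4433391884865234375/190102016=-23321119776.37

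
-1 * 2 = -2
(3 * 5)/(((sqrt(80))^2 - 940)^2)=0.00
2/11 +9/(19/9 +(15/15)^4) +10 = 4027/308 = 13.07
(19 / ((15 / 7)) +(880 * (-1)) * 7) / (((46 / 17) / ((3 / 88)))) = -1568539 / 20240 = -77.50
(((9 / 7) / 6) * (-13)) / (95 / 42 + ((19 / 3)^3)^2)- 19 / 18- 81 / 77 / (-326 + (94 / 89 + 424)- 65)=-1.09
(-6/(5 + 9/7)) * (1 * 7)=-147/22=-6.68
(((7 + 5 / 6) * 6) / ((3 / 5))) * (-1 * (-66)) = 5170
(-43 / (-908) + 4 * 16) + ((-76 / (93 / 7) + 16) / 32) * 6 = 928529 / 14074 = 65.97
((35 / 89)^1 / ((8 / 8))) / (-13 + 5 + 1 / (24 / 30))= -0.06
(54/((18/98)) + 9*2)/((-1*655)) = -312/655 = -0.48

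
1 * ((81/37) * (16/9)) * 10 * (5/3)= 2400/37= 64.86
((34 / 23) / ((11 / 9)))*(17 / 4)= 2601 / 506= 5.14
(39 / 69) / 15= 0.04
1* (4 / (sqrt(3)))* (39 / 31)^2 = 2028* sqrt(3) / 961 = 3.66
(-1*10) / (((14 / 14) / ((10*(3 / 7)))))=-300 / 7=-42.86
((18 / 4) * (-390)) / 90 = -39 / 2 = -19.50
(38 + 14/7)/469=40/469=0.09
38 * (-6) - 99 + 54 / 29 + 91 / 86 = -808255 / 2494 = -324.08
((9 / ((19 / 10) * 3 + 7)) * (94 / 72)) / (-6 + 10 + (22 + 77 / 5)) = 1175 / 52578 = 0.02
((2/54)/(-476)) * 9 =-1/1428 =-0.00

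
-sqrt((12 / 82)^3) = -6 * sqrt(246) / 1681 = -0.06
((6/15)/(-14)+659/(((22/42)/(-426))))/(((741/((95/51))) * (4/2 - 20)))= 206339501/2756754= 74.85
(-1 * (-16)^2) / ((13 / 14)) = -3584 / 13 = -275.69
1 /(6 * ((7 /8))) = 4 /21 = 0.19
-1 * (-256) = 256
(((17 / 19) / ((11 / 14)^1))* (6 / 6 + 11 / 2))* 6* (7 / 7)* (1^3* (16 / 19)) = 148512 / 3971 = 37.40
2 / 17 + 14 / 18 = 137 / 153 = 0.90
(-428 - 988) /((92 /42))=-14868 /23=-646.43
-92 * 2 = -184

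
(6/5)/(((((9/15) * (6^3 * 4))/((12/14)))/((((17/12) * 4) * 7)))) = 17/216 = 0.08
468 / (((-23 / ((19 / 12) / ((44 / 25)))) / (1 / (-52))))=0.35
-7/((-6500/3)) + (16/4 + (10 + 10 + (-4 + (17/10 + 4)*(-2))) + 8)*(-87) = -9387279/6500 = -1444.20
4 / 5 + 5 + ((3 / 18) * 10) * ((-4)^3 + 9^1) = -1288 / 15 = -85.87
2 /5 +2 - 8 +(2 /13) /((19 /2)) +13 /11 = -59801 /13585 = -4.40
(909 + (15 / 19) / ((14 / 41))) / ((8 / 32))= 484818 / 133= 3645.25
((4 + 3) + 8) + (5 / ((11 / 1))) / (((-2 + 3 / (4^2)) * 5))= 4769 / 319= 14.95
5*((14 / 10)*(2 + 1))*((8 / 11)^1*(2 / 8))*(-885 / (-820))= 3717 / 902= 4.12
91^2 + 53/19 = 157392/19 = 8283.79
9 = 9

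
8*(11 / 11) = 8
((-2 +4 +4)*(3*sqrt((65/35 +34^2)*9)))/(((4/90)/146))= 177390*sqrt(56735)/7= 6036102.74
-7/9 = -0.78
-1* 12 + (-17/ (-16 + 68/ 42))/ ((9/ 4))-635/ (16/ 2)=-329239/ 3624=-90.85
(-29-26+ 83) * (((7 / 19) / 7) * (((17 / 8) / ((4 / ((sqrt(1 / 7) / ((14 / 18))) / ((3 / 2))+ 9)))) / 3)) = 17 * sqrt(7) / 532+ 357 / 152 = 2.43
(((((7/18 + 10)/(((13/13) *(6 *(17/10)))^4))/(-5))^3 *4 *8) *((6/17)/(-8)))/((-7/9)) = -2599609375/202491162930769714701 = -0.00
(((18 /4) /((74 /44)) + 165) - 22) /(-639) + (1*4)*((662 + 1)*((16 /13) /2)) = 38579986 /23643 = 1631.77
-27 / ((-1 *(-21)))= -9 / 7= -1.29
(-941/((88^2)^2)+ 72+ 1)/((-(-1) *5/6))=13133325561/149923840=87.60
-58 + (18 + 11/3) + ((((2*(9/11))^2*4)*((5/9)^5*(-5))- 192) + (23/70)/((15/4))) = -231.08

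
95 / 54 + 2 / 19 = 1913 / 1026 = 1.86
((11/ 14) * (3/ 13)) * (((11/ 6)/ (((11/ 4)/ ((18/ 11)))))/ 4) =9/ 182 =0.05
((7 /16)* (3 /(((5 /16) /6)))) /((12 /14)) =147 /5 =29.40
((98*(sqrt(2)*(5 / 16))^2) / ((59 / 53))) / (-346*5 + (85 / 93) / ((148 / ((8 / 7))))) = -312769695 / 31469440768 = -0.01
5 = 5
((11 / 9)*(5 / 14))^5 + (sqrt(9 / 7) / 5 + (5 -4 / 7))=3*sqrt(7) / 35 + 141145720183 / 31757969376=4.67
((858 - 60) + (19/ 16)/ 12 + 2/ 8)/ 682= 153283/ 130944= 1.17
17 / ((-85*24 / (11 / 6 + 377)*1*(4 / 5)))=-2273 / 576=-3.95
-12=-12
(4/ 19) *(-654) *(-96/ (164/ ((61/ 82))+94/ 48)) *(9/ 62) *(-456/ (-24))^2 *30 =943055861760/ 10094189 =93425.62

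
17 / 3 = 5.67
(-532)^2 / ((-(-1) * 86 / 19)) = 2688728 / 43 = 62528.56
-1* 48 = -48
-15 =-15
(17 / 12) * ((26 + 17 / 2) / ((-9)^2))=391 / 648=0.60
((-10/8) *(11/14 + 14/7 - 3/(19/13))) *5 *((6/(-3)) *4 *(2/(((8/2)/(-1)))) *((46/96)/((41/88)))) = -411125/21812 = -18.85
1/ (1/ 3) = 3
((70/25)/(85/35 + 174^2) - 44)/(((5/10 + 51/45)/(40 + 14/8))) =-11680484841/10385501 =-1124.69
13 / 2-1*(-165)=343 / 2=171.50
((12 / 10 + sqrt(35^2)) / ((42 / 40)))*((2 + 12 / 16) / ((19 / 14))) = 3982 / 57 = 69.86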